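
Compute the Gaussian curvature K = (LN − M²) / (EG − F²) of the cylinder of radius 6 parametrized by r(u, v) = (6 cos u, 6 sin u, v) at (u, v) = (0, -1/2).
K = 0

Coefficients of the first fundamental form: E = 36, F = 0, G = 1.
Coefficients of the second fundamental form: L = -6, M = 0, N = 0.
Assemble K = (LN − M²)/(EG − F²) = 0. At (u, v) = (0, -1/2): K = 0.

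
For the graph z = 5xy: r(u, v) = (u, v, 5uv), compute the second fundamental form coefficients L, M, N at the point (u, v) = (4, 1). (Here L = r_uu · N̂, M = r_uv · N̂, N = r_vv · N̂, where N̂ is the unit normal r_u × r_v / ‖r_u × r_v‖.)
L = 0;  M = 5*sqrt(426)/426;  N = 0

Compute the unit normal N̂(u, v) = (-5*v/sqrt(25*u^2 + 25*v^2 + 1), -5*u/sqrt(25*u^2 + 25*v^2 + 1), 1/sqrt(25*u^2 + 25*v^2 + 1)), and the second partials r_uu, r_uv, r_vv. Take dot products:
  L(u, v) = r_uu · N̂ = 0,
  M(u, v) = r_uv · N̂ = 5/sqrt(25*u^2 + 25*v^2 + 1),
  N(u, v) = r_vv · N̂ = 0.
Evaluating at (u, v) = (4, 1):
  L = 0, M = 5*sqrt(426)/426, N = 0.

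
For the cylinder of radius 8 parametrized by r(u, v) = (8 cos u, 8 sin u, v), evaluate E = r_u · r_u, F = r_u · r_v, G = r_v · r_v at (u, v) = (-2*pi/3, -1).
E = 64;  F = 0;  G = 1

Partials: r_u = (-8*sin(u), 8*cos(u), 0), r_v = (0, 0, 1). As functions of (u, v):
  E = r_u · r_u = 64,
  F = r_u · r_v = 0,
  G = r_v · r_v = 1.
Evaluating at (u, v) = (-2*pi/3, -1): E = 64, F = 0, G = 1.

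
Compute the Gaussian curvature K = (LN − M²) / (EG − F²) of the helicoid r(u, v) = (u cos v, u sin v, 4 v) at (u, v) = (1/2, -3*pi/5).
K = -256/4225

Coefficients of the first fundamental form: E = 1, F = 0, G = u^2 + 16.
Coefficients of the second fundamental form: L = 0, M = -4/sqrt(u^2 + 16), N = 0.
Assemble K = (LN − M²)/(EG − F²) = -16/(u^2 + 16)^2. At (u, v) = (1/2, -3*pi/5): K = -256/4225.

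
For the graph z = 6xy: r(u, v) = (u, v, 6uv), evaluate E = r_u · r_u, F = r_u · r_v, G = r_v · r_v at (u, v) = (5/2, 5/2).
E = 226;  F = 225;  G = 226

Partials: r_u = (1, 0, 6*v), r_v = (0, 1, 6*u). As functions of (u, v):
  E = r_u · r_u = 36*v^2 + 1,
  F = r_u · r_v = 36*u*v,
  G = r_v · r_v = 36*u^2 + 1.
Evaluating at (u, v) = (5/2, 5/2): E = 226, F = 225, G = 226.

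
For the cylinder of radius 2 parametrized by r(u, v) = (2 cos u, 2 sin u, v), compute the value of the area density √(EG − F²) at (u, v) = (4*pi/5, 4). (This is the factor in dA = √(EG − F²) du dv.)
√(EG − F²)|_{(4*pi/5, 4)} = 2

E = 4, F = 0, G = 1, so EG − F² = 4. Taking the positive square root: √(EG − F²) = 2. At (u, v) = (4*pi/5, 4): 2.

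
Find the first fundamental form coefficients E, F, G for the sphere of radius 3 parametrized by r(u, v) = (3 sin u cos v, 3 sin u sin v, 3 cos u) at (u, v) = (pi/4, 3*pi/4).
E = 9;  F = 0;  G = 9/2

Partials: r_u = (3*cos(u)*cos(v), 3*sin(v)*cos(u), -3*sin(u)), r_v = (-3*sin(u)*sin(v), 3*sin(u)*cos(v), 0). As functions of (u, v):
  E = r_u · r_u = 9,
  F = r_u · r_v = 0,
  G = r_v · r_v = 9*sin(u)^2.
Evaluating at (u, v) = (pi/4, 3*pi/4): E = 9, F = 0, G = 9/2.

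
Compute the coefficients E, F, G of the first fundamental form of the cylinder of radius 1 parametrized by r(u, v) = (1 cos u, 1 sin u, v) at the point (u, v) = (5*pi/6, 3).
E = 1;  F = 0;  G = 1

Partials: r_u = (-sin(u), cos(u), 0), r_v = (0, 0, 1). As functions of (u, v):
  E = r_u · r_u = 1,
  F = r_u · r_v = 0,
  G = r_v · r_v = 1.
Evaluating at (u, v) = (5*pi/6, 3): E = 1, F = 0, G = 1.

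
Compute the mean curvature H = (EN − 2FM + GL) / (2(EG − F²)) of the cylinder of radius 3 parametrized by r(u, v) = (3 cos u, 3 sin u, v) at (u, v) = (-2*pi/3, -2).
H = -1/6

With E = 9, F = 0, G = 1, L = -3, M = 0, N = 0, assemble
  H = (EN − 2FM + GL) / (2(EG − F²)) = -1/6.
At (u, v) = (-2*pi/3, -2): H = -1/6.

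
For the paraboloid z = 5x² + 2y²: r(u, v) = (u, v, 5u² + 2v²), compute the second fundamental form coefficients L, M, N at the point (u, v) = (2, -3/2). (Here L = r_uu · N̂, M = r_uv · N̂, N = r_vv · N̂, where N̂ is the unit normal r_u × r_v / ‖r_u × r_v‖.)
L = 10*sqrt(437)/437;  M = 0;  N = 4*sqrt(437)/437

Compute the unit normal N̂(u, v) = (-10*u/sqrt(100*u^2 + 16*v^2 + 1), -4*v/sqrt(100*u^2 + 16*v^2 + 1), 1/sqrt(100*u^2 + 16*v^2 + 1)), and the second partials r_uu, r_uv, r_vv. Take dot products:
  L(u, v) = r_uu · N̂ = 10/sqrt(100*u^2 + 16*v^2 + 1),
  M(u, v) = r_uv · N̂ = 0,
  N(u, v) = r_vv · N̂ = 4/sqrt(100*u^2 + 16*v^2 + 1).
Evaluating at (u, v) = (2, -3/2):
  L = 10*sqrt(437)/437, M = 0, N = 4*sqrt(437)/437.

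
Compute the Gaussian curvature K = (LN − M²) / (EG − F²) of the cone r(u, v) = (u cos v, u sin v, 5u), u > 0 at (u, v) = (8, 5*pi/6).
K = 0

Coefficients of the first fundamental form: E = 26, F = 0, G = u^2.
Coefficients of the second fundamental form: L = 0, M = 0, N = 5*sqrt(26)*u^2/(26*Abs(u)).
Assemble K = (LN − M²)/(EG − F²) = 0. At (u, v) = (8, 5*pi/6): K = 0.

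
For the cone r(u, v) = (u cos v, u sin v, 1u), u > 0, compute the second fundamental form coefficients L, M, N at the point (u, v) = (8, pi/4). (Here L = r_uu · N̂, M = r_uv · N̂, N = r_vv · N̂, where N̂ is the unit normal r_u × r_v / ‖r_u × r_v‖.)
L = 0;  M = 0;  N = 4*sqrt(2)

Compute the unit normal N̂(u, v) = (-sqrt(2)*u*cos(v)/(2*Abs(u)), -sqrt(2)*u*sin(v)/(2*Abs(u)), sqrt(2)*u/(2*Abs(u))), and the second partials r_uu, r_uv, r_vv. Take dot products:
  L(u, v) = r_uu · N̂ = 0,
  M(u, v) = r_uv · N̂ = 0,
  N(u, v) = r_vv · N̂ = sqrt(2)*u^2/(2*Abs(u)).
Evaluating at (u, v) = (8, pi/4):
  L = 0, M = 0, N = 4*sqrt(2).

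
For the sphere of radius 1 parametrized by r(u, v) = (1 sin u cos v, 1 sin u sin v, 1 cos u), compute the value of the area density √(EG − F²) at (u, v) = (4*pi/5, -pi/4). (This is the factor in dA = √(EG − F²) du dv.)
√(EG − F²)|_{(4*pi/5, -pi/4)} = sqrt(10 - 2*sqrt(5))/4

E = 1, F = 0, G = sin(u)^2, so EG − F² = sin(u)^2. Taking the positive square root: √(EG − F²) = Abs(sin(u)). At (u, v) = (4*pi/5, -pi/4): sqrt(10 - 2*sqrt(5))/4.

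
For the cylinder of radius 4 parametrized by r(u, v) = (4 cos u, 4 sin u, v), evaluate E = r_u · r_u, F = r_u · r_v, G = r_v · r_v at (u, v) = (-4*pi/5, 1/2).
E = 16;  F = 0;  G = 1

Partials: r_u = (-4*sin(u), 4*cos(u), 0), r_v = (0, 0, 1). As functions of (u, v):
  E = r_u · r_u = 16,
  F = r_u · r_v = 0,
  G = r_v · r_v = 1.
Evaluating at (u, v) = (-4*pi/5, 1/2): E = 16, F = 0, G = 1.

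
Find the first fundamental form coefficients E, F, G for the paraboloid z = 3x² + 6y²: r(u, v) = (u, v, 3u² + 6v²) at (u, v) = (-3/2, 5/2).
E = 82;  F = -270;  G = 901

Partials: r_u = (1, 0, 6*u), r_v = (0, 1, 12*v). As functions of (u, v):
  E = r_u · r_u = 36*u^2 + 1,
  F = r_u · r_v = 72*u*v,
  G = r_v · r_v = 144*v^2 + 1.
Evaluating at (u, v) = (-3/2, 5/2): E = 82, F = -270, G = 901.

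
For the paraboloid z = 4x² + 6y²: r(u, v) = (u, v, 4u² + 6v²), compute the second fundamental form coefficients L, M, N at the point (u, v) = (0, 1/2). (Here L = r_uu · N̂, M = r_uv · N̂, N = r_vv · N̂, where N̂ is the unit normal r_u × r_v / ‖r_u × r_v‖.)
L = 8*sqrt(37)/37;  M = 0;  N = 12*sqrt(37)/37

Compute the unit normal N̂(u, v) = (-8*u/sqrt(64*u^2 + 144*v^2 + 1), -12*v/sqrt(64*u^2 + 144*v^2 + 1), 1/sqrt(64*u^2 + 144*v^2 + 1)), and the second partials r_uu, r_uv, r_vv. Take dot products:
  L(u, v) = r_uu · N̂ = 8/sqrt(64*u^2 + 144*v^2 + 1),
  M(u, v) = r_uv · N̂ = 0,
  N(u, v) = r_vv · N̂ = 12/sqrt(64*u^2 + 144*v^2 + 1).
Evaluating at (u, v) = (0, 1/2):
  L = 8*sqrt(37)/37, M = 0, N = 12*sqrt(37)/37.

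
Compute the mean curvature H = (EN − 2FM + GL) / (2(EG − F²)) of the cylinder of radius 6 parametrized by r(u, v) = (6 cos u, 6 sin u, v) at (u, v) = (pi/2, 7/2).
H = -1/12

With E = 36, F = 0, G = 1, L = -6, M = 0, N = 0, assemble
  H = (EN − 2FM + GL) / (2(EG − F²)) = -1/12.
At (u, v) = (pi/2, 7/2): H = -1/12.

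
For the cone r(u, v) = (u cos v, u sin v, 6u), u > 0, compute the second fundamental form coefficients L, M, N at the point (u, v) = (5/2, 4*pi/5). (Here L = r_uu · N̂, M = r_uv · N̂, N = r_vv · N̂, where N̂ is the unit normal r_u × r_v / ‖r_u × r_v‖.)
L = 0;  M = 0;  N = 15*sqrt(37)/37

Compute the unit normal N̂(u, v) = (-6*sqrt(37)*u*cos(v)/(37*Abs(u)), -6*sqrt(37)*u*sin(v)/(37*Abs(u)), sqrt(37)*u/(37*Abs(u))), and the second partials r_uu, r_uv, r_vv. Take dot products:
  L(u, v) = r_uu · N̂ = 0,
  M(u, v) = r_uv · N̂ = 0,
  N(u, v) = r_vv · N̂ = 6*sqrt(37)*u^2/(37*Abs(u)).
Evaluating at (u, v) = (5/2, 4*pi/5):
  L = 0, M = 0, N = 15*sqrt(37)/37.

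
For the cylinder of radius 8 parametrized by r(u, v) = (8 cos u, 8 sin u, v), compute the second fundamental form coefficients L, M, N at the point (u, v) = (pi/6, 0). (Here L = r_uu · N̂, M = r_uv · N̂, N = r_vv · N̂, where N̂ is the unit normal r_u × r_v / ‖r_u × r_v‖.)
L = -8;  M = 0;  N = 0

Compute the unit normal N̂(u, v) = (cos(u), sin(u), 0), and the second partials r_uu, r_uv, r_vv. Take dot products:
  L(u, v) = r_uu · N̂ = -8,
  M(u, v) = r_uv · N̂ = 0,
  N(u, v) = r_vv · N̂ = 0.
Evaluating at (u, v) = (pi/6, 0):
  L = -8, M = 0, N = 0.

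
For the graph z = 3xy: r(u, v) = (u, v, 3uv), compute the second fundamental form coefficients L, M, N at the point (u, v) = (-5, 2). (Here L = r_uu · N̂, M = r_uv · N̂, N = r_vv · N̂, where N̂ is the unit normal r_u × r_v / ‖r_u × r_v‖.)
L = 0;  M = 3*sqrt(262)/262;  N = 0

Compute the unit normal N̂(u, v) = (-3*v/sqrt(9*u^2 + 9*v^2 + 1), -3*u/sqrt(9*u^2 + 9*v^2 + 1), 1/sqrt(9*u^2 + 9*v^2 + 1)), and the second partials r_uu, r_uv, r_vv. Take dot products:
  L(u, v) = r_uu · N̂ = 0,
  M(u, v) = r_uv · N̂ = 3/sqrt(9*u^2 + 9*v^2 + 1),
  N(u, v) = r_vv · N̂ = 0.
Evaluating at (u, v) = (-5, 2):
  L = 0, M = 3*sqrt(262)/262, N = 0.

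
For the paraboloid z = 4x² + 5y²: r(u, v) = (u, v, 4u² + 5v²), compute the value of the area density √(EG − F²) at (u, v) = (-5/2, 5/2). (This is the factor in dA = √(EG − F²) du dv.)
√(EG − F²)|_{(-5/2, 5/2)} = 3*sqrt(114)

E = 64*u^2 + 1, F = 80*u*v, G = 100*v^2 + 1, so EG − F² = 64*u^2 + 100*v^2 + 1. Taking the positive square root: √(EG − F²) = sqrt(64*u^2 + 100*v^2 + 1). At (u, v) = (-5/2, 5/2): 3*sqrt(114).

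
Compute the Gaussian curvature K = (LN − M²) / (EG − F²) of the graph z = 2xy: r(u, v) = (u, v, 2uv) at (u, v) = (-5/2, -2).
K = -1/441

Coefficients of the first fundamental form: E = 4*v^2 + 1, F = 4*u*v, G = 4*u^2 + 1.
Coefficients of the second fundamental form: L = 0, M = 2/sqrt(4*u^2 + 4*v^2 + 1), N = 0.
Assemble K = (LN − M²)/(EG − F²) = -4/(16*u^4 + 32*u^2*v^2 + 8*u^2 + 16*v^4 + 8*v^2 + 1). At (u, v) = (-5/2, -2): K = -1/441.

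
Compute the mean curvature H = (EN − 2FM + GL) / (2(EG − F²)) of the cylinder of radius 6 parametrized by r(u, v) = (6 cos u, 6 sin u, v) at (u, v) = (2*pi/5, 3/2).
H = -1/12

With E = 36, F = 0, G = 1, L = -6, M = 0, N = 0, assemble
  H = (EN − 2FM + GL) / (2(EG − F²)) = -1/12.
At (u, v) = (2*pi/5, 3/2): H = -1/12.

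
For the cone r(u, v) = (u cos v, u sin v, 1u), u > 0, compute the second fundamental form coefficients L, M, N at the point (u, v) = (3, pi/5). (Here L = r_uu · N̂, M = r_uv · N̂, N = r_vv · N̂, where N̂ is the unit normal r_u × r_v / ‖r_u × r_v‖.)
L = 0;  M = 0;  N = 3*sqrt(2)/2

Compute the unit normal N̂(u, v) = (-sqrt(2)*u*cos(v)/(2*Abs(u)), -sqrt(2)*u*sin(v)/(2*Abs(u)), sqrt(2)*u/(2*Abs(u))), and the second partials r_uu, r_uv, r_vv. Take dot products:
  L(u, v) = r_uu · N̂ = 0,
  M(u, v) = r_uv · N̂ = 0,
  N(u, v) = r_vv · N̂ = sqrt(2)*u^2/(2*Abs(u)).
Evaluating at (u, v) = (3, pi/5):
  L = 0, M = 0, N = 3*sqrt(2)/2.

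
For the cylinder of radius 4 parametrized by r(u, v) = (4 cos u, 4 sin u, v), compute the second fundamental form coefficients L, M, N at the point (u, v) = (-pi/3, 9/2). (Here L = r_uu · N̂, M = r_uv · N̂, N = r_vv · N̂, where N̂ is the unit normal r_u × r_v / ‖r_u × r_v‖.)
L = -4;  M = 0;  N = 0

Compute the unit normal N̂(u, v) = (cos(u), sin(u), 0), and the second partials r_uu, r_uv, r_vv. Take dot products:
  L(u, v) = r_uu · N̂ = -4,
  M(u, v) = r_uv · N̂ = 0,
  N(u, v) = r_vv · N̂ = 0.
Evaluating at (u, v) = (-pi/3, 9/2):
  L = -4, M = 0, N = 0.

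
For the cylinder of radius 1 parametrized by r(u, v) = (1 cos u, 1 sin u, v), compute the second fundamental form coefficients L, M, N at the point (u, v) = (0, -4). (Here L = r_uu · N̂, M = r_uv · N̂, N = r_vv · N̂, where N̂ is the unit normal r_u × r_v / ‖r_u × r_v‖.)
L = -1;  M = 0;  N = 0

Compute the unit normal N̂(u, v) = (cos(u), sin(u), 0), and the second partials r_uu, r_uv, r_vv. Take dot products:
  L(u, v) = r_uu · N̂ = -1,
  M(u, v) = r_uv · N̂ = 0,
  N(u, v) = r_vv · N̂ = 0.
Evaluating at (u, v) = (0, -4):
  L = -1, M = 0, N = 0.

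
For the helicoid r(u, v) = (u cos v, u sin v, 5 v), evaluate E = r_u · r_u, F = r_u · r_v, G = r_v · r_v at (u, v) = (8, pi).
E = 1;  F = 0;  G = 89

Partials: r_u = (cos(v), sin(v), 0), r_v = (-u*sin(v), u*cos(v), 5). As functions of (u, v):
  E = r_u · r_u = 1,
  F = r_u · r_v = 0,
  G = r_v · r_v = u^2 + 25.
Evaluating at (u, v) = (8, pi): E = 1, F = 0, G = 89.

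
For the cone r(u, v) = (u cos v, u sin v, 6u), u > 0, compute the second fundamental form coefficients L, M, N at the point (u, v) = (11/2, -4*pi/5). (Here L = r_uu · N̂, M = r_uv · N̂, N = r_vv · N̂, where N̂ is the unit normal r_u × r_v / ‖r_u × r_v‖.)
L = 0;  M = 0;  N = 33*sqrt(37)/37

Compute the unit normal N̂(u, v) = (-6*sqrt(37)*u*cos(v)/(37*Abs(u)), -6*sqrt(37)*u*sin(v)/(37*Abs(u)), sqrt(37)*u/(37*Abs(u))), and the second partials r_uu, r_uv, r_vv. Take dot products:
  L(u, v) = r_uu · N̂ = 0,
  M(u, v) = r_uv · N̂ = 0,
  N(u, v) = r_vv · N̂ = 6*sqrt(37)*u^2/(37*Abs(u)).
Evaluating at (u, v) = (11/2, -4*pi/5):
  L = 0, M = 0, N = 33*sqrt(37)/37.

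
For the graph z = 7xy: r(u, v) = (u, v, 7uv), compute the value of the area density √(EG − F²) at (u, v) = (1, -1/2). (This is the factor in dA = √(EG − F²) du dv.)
√(EG − F²)|_{(1, -1/2)} = sqrt(249)/2

E = 49*v^2 + 1, F = 49*u*v, G = 49*u^2 + 1, so EG − F² = 49*u^2 + 49*v^2 + 1. Taking the positive square root: √(EG − F²) = sqrt(49*u^2 + 49*v^2 + 1). At (u, v) = (1, -1/2): sqrt(249)/2.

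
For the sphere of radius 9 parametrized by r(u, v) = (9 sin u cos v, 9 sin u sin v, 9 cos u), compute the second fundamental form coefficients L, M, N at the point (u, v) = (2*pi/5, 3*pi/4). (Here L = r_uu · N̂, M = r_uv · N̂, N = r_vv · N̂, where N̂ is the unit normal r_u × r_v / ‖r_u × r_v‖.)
L = -9;  M = 0;  N = -45/8 - 9*sqrt(5)/8

Compute the unit normal N̂(u, v) = (sin(u)^2*cos(v)/Abs(sin(u)), sin(u)^2*sin(v)/Abs(sin(u)), sin(2*u)/(2*Abs(sin(u)))), and the second partials r_uu, r_uv, r_vv. Take dot products:
  L(u, v) = r_uu · N̂ = -9*sin(u)/Abs(sin(u)),
  M(u, v) = r_uv · N̂ = 0,
  N(u, v) = r_vv · N̂ = -9*sin(u)^3/Abs(sin(u)).
Evaluating at (u, v) = (2*pi/5, 3*pi/4):
  L = -9, M = 0, N = -45/8 - 9*sqrt(5)/8.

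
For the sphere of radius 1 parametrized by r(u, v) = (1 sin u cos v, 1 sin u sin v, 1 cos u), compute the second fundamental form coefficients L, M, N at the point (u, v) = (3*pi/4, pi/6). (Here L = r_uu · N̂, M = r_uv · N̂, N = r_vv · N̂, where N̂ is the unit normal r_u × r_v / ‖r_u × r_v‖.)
L = -1;  M = 0;  N = -1/2

Compute the unit normal N̂(u, v) = (sin(u)^2*cos(v)/Abs(sin(u)), sin(u)^2*sin(v)/Abs(sin(u)), sin(2*u)/(2*Abs(sin(u)))), and the second partials r_uu, r_uv, r_vv. Take dot products:
  L(u, v) = r_uu · N̂ = -sin(u)/Abs(sin(u)),
  M(u, v) = r_uv · N̂ = 0,
  N(u, v) = r_vv · N̂ = -sin(u)^3/Abs(sin(u)).
Evaluating at (u, v) = (3*pi/4, pi/6):
  L = -1, M = 0, N = -1/2.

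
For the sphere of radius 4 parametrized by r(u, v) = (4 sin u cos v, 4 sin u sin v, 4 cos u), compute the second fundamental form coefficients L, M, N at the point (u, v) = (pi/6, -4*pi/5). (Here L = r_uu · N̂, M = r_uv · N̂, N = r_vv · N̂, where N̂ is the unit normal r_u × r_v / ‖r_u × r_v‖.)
L = -4;  M = 0;  N = -1

Compute the unit normal N̂(u, v) = (sin(u)^2*cos(v)/Abs(sin(u)), sin(u)^2*sin(v)/Abs(sin(u)), sin(2*u)/(2*Abs(sin(u)))), and the second partials r_uu, r_uv, r_vv. Take dot products:
  L(u, v) = r_uu · N̂ = -4*sin(u)/Abs(sin(u)),
  M(u, v) = r_uv · N̂ = 0,
  N(u, v) = r_vv · N̂ = -4*sin(u)^3/Abs(sin(u)).
Evaluating at (u, v) = (pi/6, -4*pi/5):
  L = -4, M = 0, N = -1.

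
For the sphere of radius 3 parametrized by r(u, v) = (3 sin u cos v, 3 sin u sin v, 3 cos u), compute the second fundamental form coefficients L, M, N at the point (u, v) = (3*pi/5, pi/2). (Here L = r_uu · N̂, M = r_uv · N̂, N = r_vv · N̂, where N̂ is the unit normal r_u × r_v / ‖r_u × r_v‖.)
L = -3;  M = 0;  N = -15/8 - 3*sqrt(5)/8

Compute the unit normal N̂(u, v) = (sin(u)^2*cos(v)/Abs(sin(u)), sin(u)^2*sin(v)/Abs(sin(u)), sin(2*u)/(2*Abs(sin(u)))), and the second partials r_uu, r_uv, r_vv. Take dot products:
  L(u, v) = r_uu · N̂ = -3*sin(u)/Abs(sin(u)),
  M(u, v) = r_uv · N̂ = 0,
  N(u, v) = r_vv · N̂ = -3*sin(u)^3/Abs(sin(u)).
Evaluating at (u, v) = (3*pi/5, pi/2):
  L = -3, M = 0, N = -15/8 - 3*sqrt(5)/8.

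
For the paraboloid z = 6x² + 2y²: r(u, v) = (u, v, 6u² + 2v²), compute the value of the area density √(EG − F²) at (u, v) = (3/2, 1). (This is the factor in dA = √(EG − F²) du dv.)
√(EG − F²)|_{(3/2, 1)} = sqrt(341)

E = 144*u^2 + 1, F = 48*u*v, G = 16*v^2 + 1, so EG − F² = 144*u^2 + 16*v^2 + 1. Taking the positive square root: √(EG − F²) = sqrt(144*u^2 + 16*v^2 + 1). At (u, v) = (3/2, 1): sqrt(341).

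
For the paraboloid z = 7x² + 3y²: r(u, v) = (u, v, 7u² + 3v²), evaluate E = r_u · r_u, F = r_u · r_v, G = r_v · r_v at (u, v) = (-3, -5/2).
E = 1765;  F = 630;  G = 226

Partials: r_u = (1, 0, 14*u), r_v = (0, 1, 6*v). As functions of (u, v):
  E = r_u · r_u = 196*u^2 + 1,
  F = r_u · r_v = 84*u*v,
  G = r_v · r_v = 36*v^2 + 1.
Evaluating at (u, v) = (-3, -5/2): E = 1765, F = 630, G = 226.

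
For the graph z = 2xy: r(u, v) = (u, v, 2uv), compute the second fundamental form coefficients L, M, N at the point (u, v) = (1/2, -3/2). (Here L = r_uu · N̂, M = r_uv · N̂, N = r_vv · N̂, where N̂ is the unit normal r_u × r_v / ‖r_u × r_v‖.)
L = 0;  M = 2*sqrt(11)/11;  N = 0

Compute the unit normal N̂(u, v) = (-2*v/sqrt(4*u^2 + 4*v^2 + 1), -2*u/sqrt(4*u^2 + 4*v^2 + 1), 1/sqrt(4*u^2 + 4*v^2 + 1)), and the second partials r_uu, r_uv, r_vv. Take dot products:
  L(u, v) = r_uu · N̂ = 0,
  M(u, v) = r_uv · N̂ = 2/sqrt(4*u^2 + 4*v^2 + 1),
  N(u, v) = r_vv · N̂ = 0.
Evaluating at (u, v) = (1/2, -3/2):
  L = 0, M = 2*sqrt(11)/11, N = 0.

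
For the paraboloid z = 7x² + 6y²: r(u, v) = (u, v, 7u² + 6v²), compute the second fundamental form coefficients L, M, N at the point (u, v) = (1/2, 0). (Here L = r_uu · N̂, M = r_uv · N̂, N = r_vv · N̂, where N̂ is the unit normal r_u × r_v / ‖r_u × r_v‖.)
L = 7*sqrt(2)/5;  M = 0;  N = 6*sqrt(2)/5

Compute the unit normal N̂(u, v) = (-14*u/sqrt(196*u^2 + 144*v^2 + 1), -12*v/sqrt(196*u^2 + 144*v^2 + 1), 1/sqrt(196*u^2 + 144*v^2 + 1)), and the second partials r_uu, r_uv, r_vv. Take dot products:
  L(u, v) = r_uu · N̂ = 14/sqrt(196*u^2 + 144*v^2 + 1),
  M(u, v) = r_uv · N̂ = 0,
  N(u, v) = r_vv · N̂ = 12/sqrt(196*u^2 + 144*v^2 + 1).
Evaluating at (u, v) = (1/2, 0):
  L = 7*sqrt(2)/5, M = 0, N = 6*sqrt(2)/5.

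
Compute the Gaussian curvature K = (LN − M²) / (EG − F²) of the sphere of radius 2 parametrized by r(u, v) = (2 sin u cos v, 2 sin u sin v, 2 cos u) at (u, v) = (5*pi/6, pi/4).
K = 1/4

Coefficients of the first fundamental form: E = 4, F = 0, G = 4*sin(u)^2.
Coefficients of the second fundamental form: L = -2*sin(u)/Abs(sin(u)), M = 0, N = -2*sin(u)^3/Abs(sin(u)).
Assemble K = (LN − M²)/(EG − F²) = 1/4. At (u, v) = (5*pi/6, pi/4): K = 1/4.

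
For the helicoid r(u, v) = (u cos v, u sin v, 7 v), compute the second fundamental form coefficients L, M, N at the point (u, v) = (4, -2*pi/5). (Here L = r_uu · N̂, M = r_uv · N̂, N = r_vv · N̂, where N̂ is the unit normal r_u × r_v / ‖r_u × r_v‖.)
L = 0;  M = -7*sqrt(65)/65;  N = 0

Compute the unit normal N̂(u, v) = (7*sin(v)/sqrt(u^2 + 49), -7*cos(v)/sqrt(u^2 + 49), u/sqrt(u^2 + 49)), and the second partials r_uu, r_uv, r_vv. Take dot products:
  L(u, v) = r_uu · N̂ = 0,
  M(u, v) = r_uv · N̂ = -7/sqrt(u^2 + 49),
  N(u, v) = r_vv · N̂ = 0.
Evaluating at (u, v) = (4, -2*pi/5):
  L = 0, M = -7*sqrt(65)/65, N = 0.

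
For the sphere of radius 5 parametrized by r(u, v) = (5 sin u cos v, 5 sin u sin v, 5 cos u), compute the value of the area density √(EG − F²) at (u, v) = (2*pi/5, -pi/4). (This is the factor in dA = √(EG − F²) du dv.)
√(EG − F²)|_{(2*pi/5, -pi/4)} = 25*sqrt(2*sqrt(5) + 10)/4

E = 25, F = 0, G = 25*sin(u)^2, so EG − F² = 625*sin(u)^2. Taking the positive square root: √(EG − F²) = 25*Abs(sin(u)). At (u, v) = (2*pi/5, -pi/4): 25*sqrt(2*sqrt(5) + 10)/4.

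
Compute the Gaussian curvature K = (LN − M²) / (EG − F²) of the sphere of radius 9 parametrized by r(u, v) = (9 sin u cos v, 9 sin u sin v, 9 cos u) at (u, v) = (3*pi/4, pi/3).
K = 1/81

Coefficients of the first fundamental form: E = 81, F = 0, G = 81*sin(u)^2.
Coefficients of the second fundamental form: L = -9*sin(u)/Abs(sin(u)), M = 0, N = -9*sin(u)^3/Abs(sin(u)).
Assemble K = (LN − M²)/(EG − F²) = 1/81. At (u, v) = (3*pi/4, pi/3): K = 1/81.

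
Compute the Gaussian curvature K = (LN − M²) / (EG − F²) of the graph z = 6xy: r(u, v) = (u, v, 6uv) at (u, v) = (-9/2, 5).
K = -9/664225

Coefficients of the first fundamental form: E = 36*v^2 + 1, F = 36*u*v, G = 36*u^2 + 1.
Coefficients of the second fundamental form: L = 0, M = 6/sqrt(36*u^2 + 36*v^2 + 1), N = 0.
Assemble K = (LN − M²)/(EG − F²) = -36/(1296*u^4 + 2592*u^2*v^2 + 72*u^2 + 1296*v^4 + 72*v^2 + 1). At (u, v) = (-9/2, 5): K = -9/664225.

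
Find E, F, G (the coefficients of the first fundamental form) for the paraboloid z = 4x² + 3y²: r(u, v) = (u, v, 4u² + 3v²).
E = 64*u^2 + 1;  F = 48*u*v;  G = 36*v^2 + 1

Compute partials: r_u = (1, 0, 8*u), r_v = (0, 1, 6*v). Then
  E = r_u · r_u = 64*u^2 + 1,
  F = r_u · r_v = 48*u*v,
  G = r_v · r_v = 36*v^2 + 1.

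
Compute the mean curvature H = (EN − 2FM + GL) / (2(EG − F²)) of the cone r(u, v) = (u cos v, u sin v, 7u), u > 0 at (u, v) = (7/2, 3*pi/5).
H = sqrt(2)/10

With E = 50, F = 0, G = u^2, L = 0, M = 0, N = 7*sqrt(2)*u^2/(10*Abs(u)), assemble
  H = (EN − 2FM + GL) / (2(EG − F²)) = 7*sqrt(2)/(20*Abs(u)).
At (u, v) = (7/2, 3*pi/5): H = sqrt(2)/10.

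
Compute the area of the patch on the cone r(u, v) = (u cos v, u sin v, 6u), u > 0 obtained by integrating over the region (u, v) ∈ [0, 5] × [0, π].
Area = 25*sqrt(37)*pi/2

Area = ∫∫ √(EG − F²) du dv with √(EG − F²) = sqrt(37)*Abs(u). Integrating over [0, 5] × [0, π] gives 25*sqrt(37)*pi/2.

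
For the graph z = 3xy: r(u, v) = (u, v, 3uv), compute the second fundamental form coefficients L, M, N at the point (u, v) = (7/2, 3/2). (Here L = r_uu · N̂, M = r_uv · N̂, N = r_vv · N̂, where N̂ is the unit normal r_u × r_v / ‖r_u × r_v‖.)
L = 0;  M = 3*sqrt(526)/263;  N = 0

Compute the unit normal N̂(u, v) = (-3*v/sqrt(9*u^2 + 9*v^2 + 1), -3*u/sqrt(9*u^2 + 9*v^2 + 1), 1/sqrt(9*u^2 + 9*v^2 + 1)), and the second partials r_uu, r_uv, r_vv. Take dot products:
  L(u, v) = r_uu · N̂ = 0,
  M(u, v) = r_uv · N̂ = 3/sqrt(9*u^2 + 9*v^2 + 1),
  N(u, v) = r_vv · N̂ = 0.
Evaluating at (u, v) = (7/2, 3/2):
  L = 0, M = 3*sqrt(526)/263, N = 0.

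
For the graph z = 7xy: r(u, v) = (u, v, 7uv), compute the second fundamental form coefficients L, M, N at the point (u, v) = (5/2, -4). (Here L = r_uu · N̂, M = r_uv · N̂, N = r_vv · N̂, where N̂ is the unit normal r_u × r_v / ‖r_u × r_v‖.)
L = 0;  M = 14*sqrt(485)/1455;  N = 0

Compute the unit normal N̂(u, v) = (-7*v/sqrt(49*u^2 + 49*v^2 + 1), -7*u/sqrt(49*u^2 + 49*v^2 + 1), 1/sqrt(49*u^2 + 49*v^2 + 1)), and the second partials r_uu, r_uv, r_vv. Take dot products:
  L(u, v) = r_uu · N̂ = 0,
  M(u, v) = r_uv · N̂ = 7/sqrt(49*u^2 + 49*v^2 + 1),
  N(u, v) = r_vv · N̂ = 0.
Evaluating at (u, v) = (5/2, -4):
  L = 0, M = 14*sqrt(485)/1455, N = 0.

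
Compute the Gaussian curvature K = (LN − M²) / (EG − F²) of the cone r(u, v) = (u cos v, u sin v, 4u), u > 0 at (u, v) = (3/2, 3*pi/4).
K = 0

Coefficients of the first fundamental form: E = 17, F = 0, G = u^2.
Coefficients of the second fundamental form: L = 0, M = 0, N = 4*sqrt(17)*u^2/(17*Abs(u)).
Assemble K = (LN − M²)/(EG − F²) = 0. At (u, v) = (3/2, 3*pi/4): K = 0.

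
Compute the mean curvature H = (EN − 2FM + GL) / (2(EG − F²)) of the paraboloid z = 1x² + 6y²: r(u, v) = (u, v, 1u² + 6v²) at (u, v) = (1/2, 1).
H = 157*sqrt(146)/21316

With E = 4*u^2 + 1, F = 24*u*v, G = 144*v^2 + 1, L = 2/sqrt(4*u^2 + 144*v^2 + 1), M = 0, N = 12/sqrt(4*u^2 + 144*v^2 + 1), assemble
  H = (EN − 2FM + GL) / (2(EG − F²)) = (24*u^2 + 144*v^2 + 7)/(4*u^2 + 144*v^2 + 1)^(3/2).
At (u, v) = (1/2, 1): H = 157*sqrt(146)/21316.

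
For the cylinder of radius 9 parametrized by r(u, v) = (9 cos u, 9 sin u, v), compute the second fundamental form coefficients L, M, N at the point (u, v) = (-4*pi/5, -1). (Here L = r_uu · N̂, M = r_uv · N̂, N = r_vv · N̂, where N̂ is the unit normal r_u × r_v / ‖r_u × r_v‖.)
L = -9;  M = 0;  N = 0

Compute the unit normal N̂(u, v) = (cos(u), sin(u), 0), and the second partials r_uu, r_uv, r_vv. Take dot products:
  L(u, v) = r_uu · N̂ = -9,
  M(u, v) = r_uv · N̂ = 0,
  N(u, v) = r_vv · N̂ = 0.
Evaluating at (u, v) = (-4*pi/5, -1):
  L = -9, M = 0, N = 0.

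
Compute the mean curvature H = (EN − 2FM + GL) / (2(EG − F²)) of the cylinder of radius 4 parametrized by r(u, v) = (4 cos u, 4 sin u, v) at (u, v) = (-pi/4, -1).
H = -1/8

With E = 16, F = 0, G = 1, L = -4, M = 0, N = 0, assemble
  H = (EN − 2FM + GL) / (2(EG − F²)) = -1/8.
At (u, v) = (-pi/4, -1): H = -1/8.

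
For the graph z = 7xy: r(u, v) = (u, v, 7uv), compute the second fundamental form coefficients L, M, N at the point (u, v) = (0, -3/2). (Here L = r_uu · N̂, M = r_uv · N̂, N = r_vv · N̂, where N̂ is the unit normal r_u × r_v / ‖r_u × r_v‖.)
L = 0;  M = 14*sqrt(445)/445;  N = 0

Compute the unit normal N̂(u, v) = (-7*v/sqrt(49*u^2 + 49*v^2 + 1), -7*u/sqrt(49*u^2 + 49*v^2 + 1), 1/sqrt(49*u^2 + 49*v^2 + 1)), and the second partials r_uu, r_uv, r_vv. Take dot products:
  L(u, v) = r_uu · N̂ = 0,
  M(u, v) = r_uv · N̂ = 7/sqrt(49*u^2 + 49*v^2 + 1),
  N(u, v) = r_vv · N̂ = 0.
Evaluating at (u, v) = (0, -3/2):
  L = 0, M = 14*sqrt(445)/445, N = 0.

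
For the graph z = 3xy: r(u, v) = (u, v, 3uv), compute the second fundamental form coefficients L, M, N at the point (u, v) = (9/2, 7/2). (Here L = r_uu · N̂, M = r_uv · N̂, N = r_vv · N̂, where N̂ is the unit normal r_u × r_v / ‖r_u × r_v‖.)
L = 0;  M = 3*sqrt(1174)/587;  N = 0

Compute the unit normal N̂(u, v) = (-3*v/sqrt(9*u^2 + 9*v^2 + 1), -3*u/sqrt(9*u^2 + 9*v^2 + 1), 1/sqrt(9*u^2 + 9*v^2 + 1)), and the second partials r_uu, r_uv, r_vv. Take dot products:
  L(u, v) = r_uu · N̂ = 0,
  M(u, v) = r_uv · N̂ = 3/sqrt(9*u^2 + 9*v^2 + 1),
  N(u, v) = r_vv · N̂ = 0.
Evaluating at (u, v) = (9/2, 7/2):
  L = 0, M = 3*sqrt(1174)/587, N = 0.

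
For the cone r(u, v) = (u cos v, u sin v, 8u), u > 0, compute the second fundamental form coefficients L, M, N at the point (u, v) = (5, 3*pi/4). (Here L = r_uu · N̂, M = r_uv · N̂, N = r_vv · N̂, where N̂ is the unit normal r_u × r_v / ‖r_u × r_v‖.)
L = 0;  M = 0;  N = 8*sqrt(65)/13

Compute the unit normal N̂(u, v) = (-8*sqrt(65)*u*cos(v)/(65*Abs(u)), -8*sqrt(65)*u*sin(v)/(65*Abs(u)), sqrt(65)*u/(65*Abs(u))), and the second partials r_uu, r_uv, r_vv. Take dot products:
  L(u, v) = r_uu · N̂ = 0,
  M(u, v) = r_uv · N̂ = 0,
  N(u, v) = r_vv · N̂ = 8*sqrt(65)*u^2/(65*Abs(u)).
Evaluating at (u, v) = (5, 3*pi/4):
  L = 0, M = 0, N = 8*sqrt(65)/13.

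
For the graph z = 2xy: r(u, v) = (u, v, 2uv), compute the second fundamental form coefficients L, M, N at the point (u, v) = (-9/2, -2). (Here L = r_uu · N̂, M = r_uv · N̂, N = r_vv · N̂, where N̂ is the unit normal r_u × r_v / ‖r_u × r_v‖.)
L = 0;  M = sqrt(2)/7;  N = 0

Compute the unit normal N̂(u, v) = (-2*v/sqrt(4*u^2 + 4*v^2 + 1), -2*u/sqrt(4*u^2 + 4*v^2 + 1), 1/sqrt(4*u^2 + 4*v^2 + 1)), and the second partials r_uu, r_uv, r_vv. Take dot products:
  L(u, v) = r_uu · N̂ = 0,
  M(u, v) = r_uv · N̂ = 2/sqrt(4*u^2 + 4*v^2 + 1),
  N(u, v) = r_vv · N̂ = 0.
Evaluating at (u, v) = (-9/2, -2):
  L = 0, M = sqrt(2)/7, N = 0.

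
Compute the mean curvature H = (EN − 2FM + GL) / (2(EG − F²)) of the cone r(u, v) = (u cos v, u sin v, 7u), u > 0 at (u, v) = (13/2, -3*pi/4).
H = 7*sqrt(2)/130

With E = 50, F = 0, G = u^2, L = 0, M = 0, N = 7*sqrt(2)*u^2/(10*Abs(u)), assemble
  H = (EN − 2FM + GL) / (2(EG − F²)) = 7*sqrt(2)/(20*Abs(u)).
At (u, v) = (13/2, -3*pi/4): H = 7*sqrt(2)/130.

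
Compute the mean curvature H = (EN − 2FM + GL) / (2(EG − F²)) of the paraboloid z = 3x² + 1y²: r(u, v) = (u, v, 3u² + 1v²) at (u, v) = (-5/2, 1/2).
H = 232*sqrt(227)/51529

With E = 36*u^2 + 1, F = 12*u*v, G = 4*v^2 + 1, L = 6/sqrt(36*u^2 + 4*v^2 + 1), M = 0, N = 2/sqrt(36*u^2 + 4*v^2 + 1), assemble
  H = (EN − 2FM + GL) / (2(EG − F²)) = 4*(9*u^2 + 3*v^2 + 1)/(36*u^2 + 4*v^2 + 1)^(3/2).
At (u, v) = (-5/2, 1/2): H = 232*sqrt(227)/51529.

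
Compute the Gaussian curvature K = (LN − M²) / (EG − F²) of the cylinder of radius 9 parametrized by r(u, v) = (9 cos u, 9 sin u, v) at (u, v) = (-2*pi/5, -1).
K = 0

Coefficients of the first fundamental form: E = 81, F = 0, G = 1.
Coefficients of the second fundamental form: L = -9, M = 0, N = 0.
Assemble K = (LN − M²)/(EG − F²) = 0. At (u, v) = (-2*pi/5, -1): K = 0.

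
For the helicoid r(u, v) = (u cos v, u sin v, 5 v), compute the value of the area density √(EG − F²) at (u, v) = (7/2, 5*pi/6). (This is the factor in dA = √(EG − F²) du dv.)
√(EG − F²)|_{(7/2, 5*pi/6)} = sqrt(149)/2

E = 1, F = 0, G = u^2 + 25, so EG − F² = u^2 + 25. Taking the positive square root: √(EG − F²) = sqrt(u^2 + 25). At (u, v) = (7/2, 5*pi/6): sqrt(149)/2.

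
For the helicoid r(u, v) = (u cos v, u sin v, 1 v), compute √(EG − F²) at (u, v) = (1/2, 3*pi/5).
√(EG − F²)|_{(1/2, 3*pi/5)} = sqrt(5)/2

E = 1, F = 0, G = u^2 + 1; EG − F² = u^2 + 1; √(EG − F²) = sqrt(u^2 + 1). At the given point: sqrt(5)/2.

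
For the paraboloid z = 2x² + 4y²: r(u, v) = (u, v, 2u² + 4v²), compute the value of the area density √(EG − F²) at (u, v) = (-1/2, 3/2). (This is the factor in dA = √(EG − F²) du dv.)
√(EG − F²)|_{(-1/2, 3/2)} = sqrt(149)

E = 16*u^2 + 1, F = 32*u*v, G = 64*v^2 + 1, so EG − F² = 16*u^2 + 64*v^2 + 1. Taking the positive square root: √(EG − F²) = sqrt(16*u^2 + 64*v^2 + 1). At (u, v) = (-1/2, 3/2): sqrt(149).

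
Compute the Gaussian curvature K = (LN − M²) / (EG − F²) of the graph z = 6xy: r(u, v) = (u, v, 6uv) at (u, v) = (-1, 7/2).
K = -9/57121

Coefficients of the first fundamental form: E = 36*v^2 + 1, F = 36*u*v, G = 36*u^2 + 1.
Coefficients of the second fundamental form: L = 0, M = 6/sqrt(36*u^2 + 36*v^2 + 1), N = 0.
Assemble K = (LN − M²)/(EG − F²) = -36/(1296*u^4 + 2592*u^2*v^2 + 72*u^2 + 1296*v^4 + 72*v^2 + 1). At (u, v) = (-1, 7/2): K = -9/57121.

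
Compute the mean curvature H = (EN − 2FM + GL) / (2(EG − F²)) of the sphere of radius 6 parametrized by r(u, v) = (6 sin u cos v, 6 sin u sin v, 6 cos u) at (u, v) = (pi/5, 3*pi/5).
H = -1/6

With E = 36, F = 0, G = 36*sin(u)^2, L = -6*sin(u)/Abs(sin(u)), M = 0, N = -6*sin(u)^3/Abs(sin(u)), assemble
  H = (EN − 2FM + GL) / (2(EG − F²)) = -sin(u)/(6*Abs(sin(u))).
At (u, v) = (pi/5, 3*pi/5): H = -1/6.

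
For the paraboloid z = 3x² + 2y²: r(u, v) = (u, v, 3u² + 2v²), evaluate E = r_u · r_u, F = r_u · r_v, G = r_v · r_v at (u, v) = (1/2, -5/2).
E = 10;  F = -30;  G = 101

Partials: r_u = (1, 0, 6*u), r_v = (0, 1, 4*v). As functions of (u, v):
  E = r_u · r_u = 36*u^2 + 1,
  F = r_u · r_v = 24*u*v,
  G = r_v · r_v = 16*v^2 + 1.
Evaluating at (u, v) = (1/2, -5/2): E = 10, F = -30, G = 101.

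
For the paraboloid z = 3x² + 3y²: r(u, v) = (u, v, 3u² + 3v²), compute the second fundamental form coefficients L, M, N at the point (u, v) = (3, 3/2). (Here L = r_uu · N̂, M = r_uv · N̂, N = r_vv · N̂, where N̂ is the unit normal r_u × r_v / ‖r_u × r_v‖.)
L = 3*sqrt(406)/203;  M = 0;  N = 3*sqrt(406)/203

Compute the unit normal N̂(u, v) = (-6*u/sqrt(36*u^2 + 36*v^2 + 1), -6*v/sqrt(36*u^2 + 36*v^2 + 1), 1/sqrt(36*u^2 + 36*v^2 + 1)), and the second partials r_uu, r_uv, r_vv. Take dot products:
  L(u, v) = r_uu · N̂ = 6/sqrt(36*u^2 + 36*v^2 + 1),
  M(u, v) = r_uv · N̂ = 0,
  N(u, v) = r_vv · N̂ = 6/sqrt(36*u^2 + 36*v^2 + 1).
Evaluating at (u, v) = (3, 3/2):
  L = 3*sqrt(406)/203, M = 0, N = 3*sqrt(406)/203.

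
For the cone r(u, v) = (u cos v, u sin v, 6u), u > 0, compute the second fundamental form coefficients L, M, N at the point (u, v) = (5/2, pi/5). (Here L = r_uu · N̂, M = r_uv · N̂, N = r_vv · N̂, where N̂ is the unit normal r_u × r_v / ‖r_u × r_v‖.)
L = 0;  M = 0;  N = 15*sqrt(37)/37

Compute the unit normal N̂(u, v) = (-6*sqrt(37)*u*cos(v)/(37*Abs(u)), -6*sqrt(37)*u*sin(v)/(37*Abs(u)), sqrt(37)*u/(37*Abs(u))), and the second partials r_uu, r_uv, r_vv. Take dot products:
  L(u, v) = r_uu · N̂ = 0,
  M(u, v) = r_uv · N̂ = 0,
  N(u, v) = r_vv · N̂ = 6*sqrt(37)*u^2/(37*Abs(u)).
Evaluating at (u, v) = (5/2, pi/5):
  L = 0, M = 0, N = 15*sqrt(37)/37.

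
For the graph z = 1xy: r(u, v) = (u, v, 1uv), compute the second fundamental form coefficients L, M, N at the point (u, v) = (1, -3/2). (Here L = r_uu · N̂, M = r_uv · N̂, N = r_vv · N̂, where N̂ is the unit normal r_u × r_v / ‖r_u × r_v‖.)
L = 0;  M = 2*sqrt(17)/17;  N = 0

Compute the unit normal N̂(u, v) = (-v/sqrt(u^2 + v^2 + 1), -u/sqrt(u^2 + v^2 + 1), 1/sqrt(u^2 + v^2 + 1)), and the second partials r_uu, r_uv, r_vv. Take dot products:
  L(u, v) = r_uu · N̂ = 0,
  M(u, v) = r_uv · N̂ = 1/sqrt(u^2 + v^2 + 1),
  N(u, v) = r_vv · N̂ = 0.
Evaluating at (u, v) = (1, -3/2):
  L = 0, M = 2*sqrt(17)/17, N = 0.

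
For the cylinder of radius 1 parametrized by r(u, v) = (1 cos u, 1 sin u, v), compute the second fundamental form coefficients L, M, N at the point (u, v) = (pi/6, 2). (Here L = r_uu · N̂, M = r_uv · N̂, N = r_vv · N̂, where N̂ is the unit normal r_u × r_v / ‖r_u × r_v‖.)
L = -1;  M = 0;  N = 0

Compute the unit normal N̂(u, v) = (cos(u), sin(u), 0), and the second partials r_uu, r_uv, r_vv. Take dot products:
  L(u, v) = r_uu · N̂ = -1,
  M(u, v) = r_uv · N̂ = 0,
  N(u, v) = r_vv · N̂ = 0.
Evaluating at (u, v) = (pi/6, 2):
  L = -1, M = 0, N = 0.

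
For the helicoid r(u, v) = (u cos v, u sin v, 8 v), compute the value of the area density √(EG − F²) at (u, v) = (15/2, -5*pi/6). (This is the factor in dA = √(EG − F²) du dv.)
√(EG − F²)|_{(15/2, -5*pi/6)} = sqrt(481)/2

E = 1, F = 0, G = u^2 + 64, so EG − F² = u^2 + 64. Taking the positive square root: √(EG − F²) = sqrt(u^2 + 64). At (u, v) = (15/2, -5*pi/6): sqrt(481)/2.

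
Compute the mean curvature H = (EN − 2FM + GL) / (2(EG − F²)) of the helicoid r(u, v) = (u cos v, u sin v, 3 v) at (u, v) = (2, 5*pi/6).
H = 0

With E = 1, F = 0, G = u^2 + 9, L = 0, M = -3/sqrt(u^2 + 9), N = 0, assemble
  H = (EN − 2FM + GL) / (2(EG − F²)) = 0.
At (u, v) = (2, 5*pi/6): H = 0.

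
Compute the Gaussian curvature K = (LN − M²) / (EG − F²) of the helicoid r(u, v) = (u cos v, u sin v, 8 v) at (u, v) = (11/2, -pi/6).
K = -1024/142129

Coefficients of the first fundamental form: E = 1, F = 0, G = u^2 + 64.
Coefficients of the second fundamental form: L = 0, M = -8/sqrt(u^2 + 64), N = 0.
Assemble K = (LN − M²)/(EG − F²) = -64/(u^2 + 64)^2. At (u, v) = (11/2, -pi/6): K = -1024/142129.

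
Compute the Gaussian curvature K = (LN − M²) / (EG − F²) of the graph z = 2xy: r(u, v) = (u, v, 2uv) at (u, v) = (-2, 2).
K = -4/1089

Coefficients of the first fundamental form: E = 4*v^2 + 1, F = 4*u*v, G = 4*u^2 + 1.
Coefficients of the second fundamental form: L = 0, M = 2/sqrt(4*u^2 + 4*v^2 + 1), N = 0.
Assemble K = (LN − M²)/(EG − F²) = -4/(16*u^4 + 32*u^2*v^2 + 8*u^2 + 16*v^4 + 8*v^2 + 1). At (u, v) = (-2, 2): K = -4/1089.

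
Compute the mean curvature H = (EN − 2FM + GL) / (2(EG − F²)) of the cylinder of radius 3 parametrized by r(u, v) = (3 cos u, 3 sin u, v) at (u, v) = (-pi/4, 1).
H = -1/6

With E = 9, F = 0, G = 1, L = -3, M = 0, N = 0, assemble
  H = (EN − 2FM + GL) / (2(EG − F²)) = -1/6.
At (u, v) = (-pi/4, 1): H = -1/6.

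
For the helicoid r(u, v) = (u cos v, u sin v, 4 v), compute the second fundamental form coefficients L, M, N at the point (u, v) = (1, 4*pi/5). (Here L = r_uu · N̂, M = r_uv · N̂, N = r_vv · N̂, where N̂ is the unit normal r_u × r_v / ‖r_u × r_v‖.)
L = 0;  M = -4*sqrt(17)/17;  N = 0

Compute the unit normal N̂(u, v) = (4*sin(v)/sqrt(u^2 + 16), -4*cos(v)/sqrt(u^2 + 16), u/sqrt(u^2 + 16)), and the second partials r_uu, r_uv, r_vv. Take dot products:
  L(u, v) = r_uu · N̂ = 0,
  M(u, v) = r_uv · N̂ = -4/sqrt(u^2 + 16),
  N(u, v) = r_vv · N̂ = 0.
Evaluating at (u, v) = (1, 4*pi/5):
  L = 0, M = -4*sqrt(17)/17, N = 0.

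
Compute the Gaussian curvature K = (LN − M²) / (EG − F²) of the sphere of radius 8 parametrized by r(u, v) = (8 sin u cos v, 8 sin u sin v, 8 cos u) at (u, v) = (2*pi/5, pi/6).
K = 1/64

Coefficients of the first fundamental form: E = 64, F = 0, G = 64*sin(u)^2.
Coefficients of the second fundamental form: L = -8*sin(u)/Abs(sin(u)), M = 0, N = -8*sin(u)^3/Abs(sin(u)).
Assemble K = (LN − M²)/(EG − F²) = 1/64. At (u, v) = (2*pi/5, pi/6): K = 1/64.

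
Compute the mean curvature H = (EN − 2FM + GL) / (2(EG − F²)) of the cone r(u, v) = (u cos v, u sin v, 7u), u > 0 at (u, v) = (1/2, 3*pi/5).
H = 7*sqrt(2)/10

With E = 50, F = 0, G = u^2, L = 0, M = 0, N = 7*sqrt(2)*u^2/(10*Abs(u)), assemble
  H = (EN − 2FM + GL) / (2(EG − F²)) = 7*sqrt(2)/(20*Abs(u)).
At (u, v) = (1/2, 3*pi/5): H = 7*sqrt(2)/10.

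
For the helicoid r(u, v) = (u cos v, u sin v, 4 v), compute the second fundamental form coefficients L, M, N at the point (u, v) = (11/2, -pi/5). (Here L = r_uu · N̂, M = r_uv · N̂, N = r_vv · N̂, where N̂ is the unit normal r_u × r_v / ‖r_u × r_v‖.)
L = 0;  M = -8*sqrt(185)/185;  N = 0

Compute the unit normal N̂(u, v) = (4*sin(v)/sqrt(u^2 + 16), -4*cos(v)/sqrt(u^2 + 16), u/sqrt(u^2 + 16)), and the second partials r_uu, r_uv, r_vv. Take dot products:
  L(u, v) = r_uu · N̂ = 0,
  M(u, v) = r_uv · N̂ = -4/sqrt(u^2 + 16),
  N(u, v) = r_vv · N̂ = 0.
Evaluating at (u, v) = (11/2, -pi/5):
  L = 0, M = -8*sqrt(185)/185, N = 0.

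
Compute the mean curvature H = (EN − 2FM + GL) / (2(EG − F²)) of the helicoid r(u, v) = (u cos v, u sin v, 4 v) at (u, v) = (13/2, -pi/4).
H = 0

With E = 1, F = 0, G = u^2 + 16, L = 0, M = -4/sqrt(u^2 + 16), N = 0, assemble
  H = (EN − 2FM + GL) / (2(EG − F²)) = 0.
At (u, v) = (13/2, -pi/4): H = 0.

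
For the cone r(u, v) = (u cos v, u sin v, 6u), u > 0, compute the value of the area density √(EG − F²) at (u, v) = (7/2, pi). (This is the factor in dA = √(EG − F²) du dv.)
√(EG − F²)|_{(7/2, pi)} = 7*sqrt(37)/2

E = 37, F = 0, G = u^2, so EG − F² = 37*u^2. Taking the positive square root: √(EG − F²) = sqrt(37)*Abs(u). At (u, v) = (7/2, pi): 7*sqrt(37)/2.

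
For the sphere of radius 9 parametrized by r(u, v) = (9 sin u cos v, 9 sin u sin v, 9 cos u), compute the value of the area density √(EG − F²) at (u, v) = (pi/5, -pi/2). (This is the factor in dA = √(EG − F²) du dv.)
√(EG − F²)|_{(pi/5, -pi/2)} = 81*sqrt(10 - 2*sqrt(5))/4

E = 81, F = 0, G = 81*sin(u)^2, so EG − F² = 6561*sin(u)^2. Taking the positive square root: √(EG − F²) = 81*Abs(sin(u)). At (u, v) = (pi/5, -pi/2): 81*sqrt(10 - 2*sqrt(5))/4.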